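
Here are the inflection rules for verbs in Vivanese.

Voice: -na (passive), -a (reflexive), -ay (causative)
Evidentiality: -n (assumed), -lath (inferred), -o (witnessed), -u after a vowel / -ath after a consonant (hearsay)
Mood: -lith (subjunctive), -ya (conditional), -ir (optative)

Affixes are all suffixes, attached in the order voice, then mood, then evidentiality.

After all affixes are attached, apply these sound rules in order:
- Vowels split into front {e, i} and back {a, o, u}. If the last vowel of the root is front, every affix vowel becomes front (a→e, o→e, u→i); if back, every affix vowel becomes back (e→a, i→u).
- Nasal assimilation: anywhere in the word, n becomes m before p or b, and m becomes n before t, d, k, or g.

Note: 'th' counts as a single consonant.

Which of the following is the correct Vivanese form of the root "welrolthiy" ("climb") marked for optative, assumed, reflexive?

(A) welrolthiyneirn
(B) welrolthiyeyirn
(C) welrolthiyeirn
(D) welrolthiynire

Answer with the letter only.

Attach voice reflexive -a → welrolthiya.
Attach mood optative -ir → welrolthiyair.
Attach evidentiality assumed -n → welrolthiyairn.
Apply vowel harmony: welrolthiyairn → welrolthiyeirn.
Nasal assimilation: no change.
So the correct form is welrolthiyeirn, option (C).
(A) welrolthiyneirn is wrong: it uses passive instead of reflexive for voice.
(B) welrolthiyeyirn is wrong: it uses causative instead of reflexive for voice.
(D) welrolthiynire is wrong: it has the affixes in the wrong order.

C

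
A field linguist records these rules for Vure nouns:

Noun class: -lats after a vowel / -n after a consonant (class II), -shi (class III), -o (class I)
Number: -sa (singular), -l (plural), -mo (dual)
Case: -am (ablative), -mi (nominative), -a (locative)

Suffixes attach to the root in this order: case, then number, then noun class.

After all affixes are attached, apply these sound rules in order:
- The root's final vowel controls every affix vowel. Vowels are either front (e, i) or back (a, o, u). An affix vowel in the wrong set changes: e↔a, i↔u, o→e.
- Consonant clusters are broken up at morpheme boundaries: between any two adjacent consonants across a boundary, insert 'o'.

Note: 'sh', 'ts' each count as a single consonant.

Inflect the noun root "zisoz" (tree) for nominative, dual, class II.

Attach case nominative -mi → zisozmi.
Attach number dual -mo → zisozmimo.
Attach noun class class II -lats (after vowel 'o') → zisozmimolats.
Apply vowel harmony: zisozmimolats → zisozmumolats.
Apply epenthesis: zisozmumolats → zisozomumolats.

zisozomumolats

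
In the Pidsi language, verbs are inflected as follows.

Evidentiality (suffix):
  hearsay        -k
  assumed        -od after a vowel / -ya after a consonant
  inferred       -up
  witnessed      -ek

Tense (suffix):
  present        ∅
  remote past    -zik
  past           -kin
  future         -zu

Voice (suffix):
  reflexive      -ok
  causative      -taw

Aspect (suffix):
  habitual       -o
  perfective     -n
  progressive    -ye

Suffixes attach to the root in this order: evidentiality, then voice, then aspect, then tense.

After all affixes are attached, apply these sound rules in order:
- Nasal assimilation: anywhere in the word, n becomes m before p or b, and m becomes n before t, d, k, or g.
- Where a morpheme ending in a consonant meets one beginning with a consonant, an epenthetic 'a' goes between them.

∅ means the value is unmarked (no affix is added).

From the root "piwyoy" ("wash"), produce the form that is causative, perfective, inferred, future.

piwyoyupatawanazu

Attach evidentiality inferred -up → piwyoyup.
Attach voice causative -taw → piwyoyuptaw.
Attach aspect perfective -n → piwyoyuptawn.
Attach tense future -zu → piwyoyuptawnzu.
Nasal assimilation: no change.
Apply epenthesis: piwyoyuptawnzu → piwyoyupatawanazu.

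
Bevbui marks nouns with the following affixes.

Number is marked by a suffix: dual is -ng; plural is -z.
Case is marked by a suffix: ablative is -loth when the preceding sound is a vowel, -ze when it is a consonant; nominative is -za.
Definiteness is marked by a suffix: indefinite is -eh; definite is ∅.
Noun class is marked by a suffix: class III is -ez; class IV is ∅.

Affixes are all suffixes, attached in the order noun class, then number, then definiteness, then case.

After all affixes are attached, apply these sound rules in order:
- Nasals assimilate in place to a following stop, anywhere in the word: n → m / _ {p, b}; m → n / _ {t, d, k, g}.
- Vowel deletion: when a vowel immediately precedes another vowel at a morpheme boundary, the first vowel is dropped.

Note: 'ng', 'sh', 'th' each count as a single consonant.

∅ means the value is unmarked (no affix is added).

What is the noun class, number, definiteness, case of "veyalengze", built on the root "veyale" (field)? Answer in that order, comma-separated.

class IV, dual, definite, ablative

Segment: veyale-ng-ze.
noun class: ∅ → class IV.
number: -ng → dual.
definiteness: ∅ → definite.
case: -loth/ze → ablative.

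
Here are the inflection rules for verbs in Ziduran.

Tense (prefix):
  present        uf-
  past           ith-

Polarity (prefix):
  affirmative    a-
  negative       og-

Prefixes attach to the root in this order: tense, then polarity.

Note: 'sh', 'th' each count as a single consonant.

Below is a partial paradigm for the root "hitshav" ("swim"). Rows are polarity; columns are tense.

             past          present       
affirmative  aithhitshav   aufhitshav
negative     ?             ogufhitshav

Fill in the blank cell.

ogithhitshav

Attach tense past ith- → ithhitshav.
Attach polarity negative og- → ogithhitshav.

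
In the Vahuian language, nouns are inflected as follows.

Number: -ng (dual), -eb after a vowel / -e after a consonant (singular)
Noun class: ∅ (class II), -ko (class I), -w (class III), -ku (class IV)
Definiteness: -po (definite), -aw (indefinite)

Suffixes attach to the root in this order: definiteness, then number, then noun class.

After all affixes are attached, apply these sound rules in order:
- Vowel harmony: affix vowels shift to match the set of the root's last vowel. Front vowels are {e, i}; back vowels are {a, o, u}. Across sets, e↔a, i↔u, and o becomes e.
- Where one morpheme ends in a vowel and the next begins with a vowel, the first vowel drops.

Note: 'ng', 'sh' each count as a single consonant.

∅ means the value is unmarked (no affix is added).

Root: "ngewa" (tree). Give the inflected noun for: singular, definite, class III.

Attach definiteness definite -po → ngewapo.
Attach number singular -eb (after vowel 'o') → ngewapoeb.
Attach noun class class III -w → ngewapoebw.
Apply vowel harmony: ngewapoebw → ngewapoabw.
Apply vowel deletion: ngewapoabw → ngewapabw.

ngewapabw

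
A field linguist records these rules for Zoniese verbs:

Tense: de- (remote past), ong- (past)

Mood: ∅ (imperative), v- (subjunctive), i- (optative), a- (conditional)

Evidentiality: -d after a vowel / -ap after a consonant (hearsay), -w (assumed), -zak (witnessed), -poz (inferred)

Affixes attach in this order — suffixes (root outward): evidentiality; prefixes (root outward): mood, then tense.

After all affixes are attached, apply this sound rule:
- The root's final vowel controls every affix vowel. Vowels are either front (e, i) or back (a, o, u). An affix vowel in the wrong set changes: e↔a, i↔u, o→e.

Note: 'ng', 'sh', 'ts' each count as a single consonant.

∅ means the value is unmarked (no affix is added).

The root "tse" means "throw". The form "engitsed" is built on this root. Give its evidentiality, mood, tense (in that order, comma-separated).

Segment: ong-i-tse-d.
evidentiality: -d/ap → hearsay.
mood: i- → optative.
tense: ong- → past.

hearsay, optative, past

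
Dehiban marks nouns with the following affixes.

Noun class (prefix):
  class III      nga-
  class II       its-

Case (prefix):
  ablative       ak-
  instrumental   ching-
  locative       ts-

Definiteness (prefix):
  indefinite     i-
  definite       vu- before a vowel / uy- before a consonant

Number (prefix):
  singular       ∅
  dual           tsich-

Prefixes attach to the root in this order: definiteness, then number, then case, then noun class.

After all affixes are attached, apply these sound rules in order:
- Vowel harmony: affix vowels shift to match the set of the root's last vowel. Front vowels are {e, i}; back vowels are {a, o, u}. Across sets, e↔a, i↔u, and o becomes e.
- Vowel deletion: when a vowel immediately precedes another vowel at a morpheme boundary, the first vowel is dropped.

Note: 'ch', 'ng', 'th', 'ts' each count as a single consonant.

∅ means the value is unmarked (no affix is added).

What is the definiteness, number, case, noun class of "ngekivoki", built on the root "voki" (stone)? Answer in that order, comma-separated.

indefinite, singular, ablative, class III

Segment: nga-ak-i-voki.
definiteness: i- → indefinite.
number: ∅ → singular.
case: ak- → ablative.
noun class: nga- → class III.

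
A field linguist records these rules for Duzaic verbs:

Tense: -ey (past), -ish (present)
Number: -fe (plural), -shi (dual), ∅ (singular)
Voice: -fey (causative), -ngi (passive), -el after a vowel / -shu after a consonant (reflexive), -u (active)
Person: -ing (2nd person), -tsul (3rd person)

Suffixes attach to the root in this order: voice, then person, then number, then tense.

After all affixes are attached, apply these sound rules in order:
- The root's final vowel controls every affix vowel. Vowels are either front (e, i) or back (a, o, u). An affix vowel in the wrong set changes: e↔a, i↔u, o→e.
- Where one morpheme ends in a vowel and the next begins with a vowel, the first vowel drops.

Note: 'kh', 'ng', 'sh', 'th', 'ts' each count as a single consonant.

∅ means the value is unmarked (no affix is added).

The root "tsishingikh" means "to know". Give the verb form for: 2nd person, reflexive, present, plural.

tsishingikhshingfish

Attach voice reflexive -shu (after consonant 'kh') → tsishingikhshu.
Attach person 2nd person -ing → tsishingikhshuing.
Attach number plural -fe → tsishingikhshuingfe.
Attach tense present -ish → tsishingikhshuingfeish.
Apply vowel harmony: tsishingikhshuingfeish → tsishingikhshiingfeish.
Apply vowel deletion: tsishingikhshiingfeish → tsishingikhshingfish.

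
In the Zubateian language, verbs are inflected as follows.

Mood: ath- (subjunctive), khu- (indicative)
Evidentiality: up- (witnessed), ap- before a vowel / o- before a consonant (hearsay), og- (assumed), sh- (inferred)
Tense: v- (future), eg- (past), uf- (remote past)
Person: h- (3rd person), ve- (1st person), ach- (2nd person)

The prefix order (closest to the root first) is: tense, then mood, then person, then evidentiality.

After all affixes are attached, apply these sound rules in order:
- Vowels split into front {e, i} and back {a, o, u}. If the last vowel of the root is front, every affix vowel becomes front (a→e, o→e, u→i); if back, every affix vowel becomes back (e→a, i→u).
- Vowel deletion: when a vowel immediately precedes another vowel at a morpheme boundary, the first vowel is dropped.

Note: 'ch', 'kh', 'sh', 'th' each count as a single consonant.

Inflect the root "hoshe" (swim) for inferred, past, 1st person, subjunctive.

shvetheghoshe

Attach tense past eg- → eghoshe.
Attach mood subjunctive ath- → atheghoshe.
Attach person 1st person ve- → veatheghoshe.
Attach evidentiality inferred sh- → shveatheghoshe.
Apply vowel harmony: shveatheghoshe → shveetheghoshe.
Apply vowel deletion: shveetheghoshe → shvetheghoshe.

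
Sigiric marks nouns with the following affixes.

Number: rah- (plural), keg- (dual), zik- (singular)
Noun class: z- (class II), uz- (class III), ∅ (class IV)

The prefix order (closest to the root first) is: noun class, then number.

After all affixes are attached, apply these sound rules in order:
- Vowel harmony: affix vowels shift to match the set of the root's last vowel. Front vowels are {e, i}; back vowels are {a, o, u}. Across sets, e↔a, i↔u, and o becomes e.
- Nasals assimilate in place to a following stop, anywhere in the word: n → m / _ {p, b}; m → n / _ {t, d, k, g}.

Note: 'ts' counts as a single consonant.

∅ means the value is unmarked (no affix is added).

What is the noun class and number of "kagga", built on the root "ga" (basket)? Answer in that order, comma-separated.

class IV, dual

Segment: keg-ga.
noun class: ∅ → class IV.
number: keg- → dual.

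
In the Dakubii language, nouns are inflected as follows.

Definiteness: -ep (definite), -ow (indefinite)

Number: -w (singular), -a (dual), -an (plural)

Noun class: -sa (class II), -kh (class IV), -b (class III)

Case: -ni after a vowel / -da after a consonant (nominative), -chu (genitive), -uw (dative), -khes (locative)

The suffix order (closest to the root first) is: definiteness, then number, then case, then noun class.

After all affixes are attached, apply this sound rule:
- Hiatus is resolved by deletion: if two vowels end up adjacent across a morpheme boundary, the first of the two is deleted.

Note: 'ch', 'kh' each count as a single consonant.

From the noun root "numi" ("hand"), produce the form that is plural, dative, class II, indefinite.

numowanuwsa

Attach definiteness indefinite -ow → numiow.
Attach number plural -an → numiowan.
Attach case dative -uw → numiowanuw.
Attach noun class class II -sa → numiowanuwsa.
Apply vowel deletion: numiowanuwsa → numowanuwsa.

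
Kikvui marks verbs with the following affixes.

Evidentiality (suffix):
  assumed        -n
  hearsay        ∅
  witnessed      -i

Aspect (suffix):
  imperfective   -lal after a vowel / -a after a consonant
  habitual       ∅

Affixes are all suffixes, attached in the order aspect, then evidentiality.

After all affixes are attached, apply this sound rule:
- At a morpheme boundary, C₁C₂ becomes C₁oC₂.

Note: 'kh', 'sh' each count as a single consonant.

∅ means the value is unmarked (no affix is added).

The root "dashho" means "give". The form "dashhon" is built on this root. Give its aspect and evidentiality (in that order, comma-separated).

habitual, assumed

Segment: dashho-n.
aspect: ∅ → habitual.
evidentiality: -n → assumed.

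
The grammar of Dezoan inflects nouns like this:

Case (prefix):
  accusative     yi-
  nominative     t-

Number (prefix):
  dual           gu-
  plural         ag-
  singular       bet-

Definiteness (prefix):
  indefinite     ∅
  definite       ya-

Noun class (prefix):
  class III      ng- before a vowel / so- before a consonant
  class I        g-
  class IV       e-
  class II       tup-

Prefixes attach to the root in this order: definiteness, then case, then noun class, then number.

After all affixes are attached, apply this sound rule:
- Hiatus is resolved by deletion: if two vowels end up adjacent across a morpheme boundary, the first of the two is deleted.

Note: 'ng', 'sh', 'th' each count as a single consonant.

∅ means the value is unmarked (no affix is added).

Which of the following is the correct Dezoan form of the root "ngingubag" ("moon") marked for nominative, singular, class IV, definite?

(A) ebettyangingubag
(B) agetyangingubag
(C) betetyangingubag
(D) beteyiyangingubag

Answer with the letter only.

C

Attach definiteness definite ya- → yangingubag.
Attach case nominative t- → tyangingubag.
Attach noun class class IV e- → etyangingubag.
Attach number singular bet- → betetyangingubag.
Vowel deletion: no change.
So the correct form is betetyangingubag, option (C).
(D) beteyiyangingubag is wrong: it uses accusative instead of nominative for case.
(B) agetyangingubag is wrong: it uses plural instead of singular for number.
(A) ebettyangingubag is wrong: it has the affixes in the wrong order.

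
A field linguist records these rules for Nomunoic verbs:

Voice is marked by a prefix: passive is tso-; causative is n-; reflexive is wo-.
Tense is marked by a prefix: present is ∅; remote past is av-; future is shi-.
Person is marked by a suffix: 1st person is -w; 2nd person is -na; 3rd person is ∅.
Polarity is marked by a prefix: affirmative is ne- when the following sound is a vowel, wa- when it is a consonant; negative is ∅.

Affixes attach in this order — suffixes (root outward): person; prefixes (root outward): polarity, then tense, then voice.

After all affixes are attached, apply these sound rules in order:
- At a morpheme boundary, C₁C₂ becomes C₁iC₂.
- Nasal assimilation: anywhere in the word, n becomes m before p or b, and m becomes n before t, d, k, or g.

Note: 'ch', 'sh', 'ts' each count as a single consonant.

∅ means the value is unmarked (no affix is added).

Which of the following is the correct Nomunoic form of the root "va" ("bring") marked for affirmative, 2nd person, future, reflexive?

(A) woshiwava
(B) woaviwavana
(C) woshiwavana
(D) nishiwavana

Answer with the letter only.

Attach polarity affirmative wa- (before consonant 'v') → wava.
Attach tense future shi- → shiwava.
Attach person 2nd person -na → shiwavana.
Attach voice reflexive wo- → woshiwavana.
Epenthesis: no change.
Nasal assimilation: no change.
So the correct form is woshiwavana, option (C).
(A) woshiwava is wrong: it uses 3rd person instead of 2nd person for person.
(D) nishiwavana is wrong: it uses causative instead of reflexive for voice.
(B) woaviwavana is wrong: it uses remote past instead of future for tense.

C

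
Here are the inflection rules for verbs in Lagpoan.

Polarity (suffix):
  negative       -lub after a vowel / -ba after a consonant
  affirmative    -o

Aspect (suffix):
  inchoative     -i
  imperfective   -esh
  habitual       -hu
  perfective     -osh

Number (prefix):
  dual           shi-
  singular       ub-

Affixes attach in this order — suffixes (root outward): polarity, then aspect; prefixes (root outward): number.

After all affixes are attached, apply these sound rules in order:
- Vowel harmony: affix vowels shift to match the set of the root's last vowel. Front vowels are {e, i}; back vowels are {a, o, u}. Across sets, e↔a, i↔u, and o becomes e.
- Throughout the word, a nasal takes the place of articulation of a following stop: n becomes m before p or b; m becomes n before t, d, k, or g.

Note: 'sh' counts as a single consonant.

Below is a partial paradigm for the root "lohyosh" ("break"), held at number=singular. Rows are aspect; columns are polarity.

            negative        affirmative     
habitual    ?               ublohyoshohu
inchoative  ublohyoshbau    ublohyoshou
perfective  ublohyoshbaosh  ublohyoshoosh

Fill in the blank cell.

Attach number singular ub- → ublohyosh.
Attach polarity negative -ba (after consonant 'sh') → ublohyoshba.
Attach aspect habitual -hu → ublohyoshbahu.
Vowel harmony: no change.
Nasal assimilation: no change.

ublohyoshbahu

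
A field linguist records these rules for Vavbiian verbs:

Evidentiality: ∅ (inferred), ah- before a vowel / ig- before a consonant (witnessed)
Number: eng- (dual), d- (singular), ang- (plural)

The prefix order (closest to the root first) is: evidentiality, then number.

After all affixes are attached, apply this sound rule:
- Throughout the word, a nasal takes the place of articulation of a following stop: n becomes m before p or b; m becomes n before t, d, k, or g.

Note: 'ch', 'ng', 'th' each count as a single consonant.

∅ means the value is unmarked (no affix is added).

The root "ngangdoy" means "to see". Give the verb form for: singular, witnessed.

Attach evidentiality witnessed ig- (before consonant 'ng') → igngangdoy.
Attach number singular d- → digngangdoy.
Nasal assimilation: no change.

digngangdoy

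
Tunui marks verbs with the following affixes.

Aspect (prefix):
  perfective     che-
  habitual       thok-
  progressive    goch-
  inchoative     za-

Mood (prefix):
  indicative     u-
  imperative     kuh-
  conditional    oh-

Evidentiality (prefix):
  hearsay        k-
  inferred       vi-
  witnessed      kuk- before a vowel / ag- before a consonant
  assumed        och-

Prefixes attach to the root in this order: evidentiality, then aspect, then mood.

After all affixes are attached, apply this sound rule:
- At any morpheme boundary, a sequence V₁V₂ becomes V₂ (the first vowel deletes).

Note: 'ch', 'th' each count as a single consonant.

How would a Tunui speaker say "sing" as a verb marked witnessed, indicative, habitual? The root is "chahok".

Attach evidentiality witnessed ag- (before consonant 'ch') → agchahok.
Attach aspect habitual thok- → thokagchahok.
Attach mood indicative u- → uthokagchahok.
Vowel deletion: no change.

uthokagchahok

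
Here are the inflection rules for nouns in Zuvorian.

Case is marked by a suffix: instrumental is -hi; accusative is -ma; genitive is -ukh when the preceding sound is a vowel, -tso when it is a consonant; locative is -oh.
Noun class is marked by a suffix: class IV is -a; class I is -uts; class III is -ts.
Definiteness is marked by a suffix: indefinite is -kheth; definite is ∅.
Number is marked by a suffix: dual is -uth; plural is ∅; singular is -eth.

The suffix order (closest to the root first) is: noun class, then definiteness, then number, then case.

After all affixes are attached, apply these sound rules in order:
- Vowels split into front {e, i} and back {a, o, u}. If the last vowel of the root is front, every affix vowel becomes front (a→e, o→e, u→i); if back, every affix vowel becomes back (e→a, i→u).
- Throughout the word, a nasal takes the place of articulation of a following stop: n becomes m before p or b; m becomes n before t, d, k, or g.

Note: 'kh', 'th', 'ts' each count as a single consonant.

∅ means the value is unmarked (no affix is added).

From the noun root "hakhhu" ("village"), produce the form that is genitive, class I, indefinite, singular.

hakhhuutskhathathtso

Attach noun class class I -uts → hakhhuuts.
Attach definiteness indefinite -kheth → hakhhuutskheth.
Attach number singular -eth → hakhhuutskhetheth.
Attach case genitive -tso (after consonant 'th') → hakhhuutskhethethtso.
Apply vowel harmony: hakhhuutskhethethtso → hakhhuutskhathathtso.
Nasal assimilation: no change.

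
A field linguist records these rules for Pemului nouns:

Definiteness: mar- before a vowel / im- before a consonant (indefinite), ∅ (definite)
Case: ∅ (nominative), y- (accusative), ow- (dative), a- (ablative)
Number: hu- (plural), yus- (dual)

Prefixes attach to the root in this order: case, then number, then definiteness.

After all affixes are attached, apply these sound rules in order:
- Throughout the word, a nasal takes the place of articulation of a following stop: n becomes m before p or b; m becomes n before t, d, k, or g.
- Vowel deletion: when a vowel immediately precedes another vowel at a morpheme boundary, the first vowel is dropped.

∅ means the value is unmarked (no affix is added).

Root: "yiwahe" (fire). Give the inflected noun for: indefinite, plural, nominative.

case = nominative: zero marking, form stays yiwahe.
Attach number plural hu- → huyiwahe.
Attach definiteness indefinite im- (before consonant 'h') → imhuyiwahe.
Nasal assimilation: no change.
Vowel deletion: no change.

imhuyiwahe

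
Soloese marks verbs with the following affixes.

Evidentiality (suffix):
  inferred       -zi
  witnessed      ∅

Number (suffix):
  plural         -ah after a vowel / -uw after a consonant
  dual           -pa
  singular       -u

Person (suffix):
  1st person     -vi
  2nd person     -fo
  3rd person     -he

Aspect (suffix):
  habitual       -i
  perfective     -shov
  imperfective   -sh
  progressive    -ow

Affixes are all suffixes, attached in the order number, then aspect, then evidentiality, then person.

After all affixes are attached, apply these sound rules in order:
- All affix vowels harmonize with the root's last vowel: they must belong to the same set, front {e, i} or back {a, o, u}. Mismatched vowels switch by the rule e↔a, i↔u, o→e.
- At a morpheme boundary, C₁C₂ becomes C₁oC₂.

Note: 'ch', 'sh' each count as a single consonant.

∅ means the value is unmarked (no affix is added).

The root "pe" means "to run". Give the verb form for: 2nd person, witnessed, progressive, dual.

Attach number dual -pa → pepa.
Attach aspect progressive -ow → pepaow.
evidentiality = witnessed: zero marking, form stays pepaow.
Attach person 2nd person -fo → pepaowfo.
Apply vowel harmony: pepaowfo → pepeewfe.
Apply epenthesis: pepeewfe → pepeewofe.

pepeewofe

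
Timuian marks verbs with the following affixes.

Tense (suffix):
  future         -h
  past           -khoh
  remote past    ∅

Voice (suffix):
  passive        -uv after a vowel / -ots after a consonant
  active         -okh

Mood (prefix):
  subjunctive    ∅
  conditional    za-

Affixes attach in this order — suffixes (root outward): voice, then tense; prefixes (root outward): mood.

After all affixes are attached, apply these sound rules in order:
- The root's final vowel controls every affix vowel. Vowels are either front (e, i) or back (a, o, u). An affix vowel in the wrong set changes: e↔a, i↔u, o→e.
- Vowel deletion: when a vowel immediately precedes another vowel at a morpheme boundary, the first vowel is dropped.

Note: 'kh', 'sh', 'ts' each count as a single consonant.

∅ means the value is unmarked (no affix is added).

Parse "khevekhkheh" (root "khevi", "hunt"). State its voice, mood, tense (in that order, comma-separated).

active, subjunctive, past

Segment: khevi-okh-khoh.
voice: -okh → active.
mood: ∅ → subjunctive.
tense: -khoh → past.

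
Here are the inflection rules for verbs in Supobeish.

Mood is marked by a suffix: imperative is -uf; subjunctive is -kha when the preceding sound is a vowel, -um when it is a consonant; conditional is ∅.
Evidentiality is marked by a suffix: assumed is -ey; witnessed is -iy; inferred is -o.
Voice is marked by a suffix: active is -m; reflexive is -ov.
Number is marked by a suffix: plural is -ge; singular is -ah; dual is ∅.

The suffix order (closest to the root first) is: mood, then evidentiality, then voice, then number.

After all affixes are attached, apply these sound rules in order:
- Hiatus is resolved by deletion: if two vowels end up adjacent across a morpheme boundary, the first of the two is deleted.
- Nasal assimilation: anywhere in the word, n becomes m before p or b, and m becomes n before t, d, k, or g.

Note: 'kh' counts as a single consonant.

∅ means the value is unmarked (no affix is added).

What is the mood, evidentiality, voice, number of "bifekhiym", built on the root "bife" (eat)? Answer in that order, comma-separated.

Segment: bife-kha-iy-m.
mood: -kha/um → subjunctive.
evidentiality: -iy → witnessed.
voice: -m → active.
number: ∅ → dual.

subjunctive, witnessed, active, dual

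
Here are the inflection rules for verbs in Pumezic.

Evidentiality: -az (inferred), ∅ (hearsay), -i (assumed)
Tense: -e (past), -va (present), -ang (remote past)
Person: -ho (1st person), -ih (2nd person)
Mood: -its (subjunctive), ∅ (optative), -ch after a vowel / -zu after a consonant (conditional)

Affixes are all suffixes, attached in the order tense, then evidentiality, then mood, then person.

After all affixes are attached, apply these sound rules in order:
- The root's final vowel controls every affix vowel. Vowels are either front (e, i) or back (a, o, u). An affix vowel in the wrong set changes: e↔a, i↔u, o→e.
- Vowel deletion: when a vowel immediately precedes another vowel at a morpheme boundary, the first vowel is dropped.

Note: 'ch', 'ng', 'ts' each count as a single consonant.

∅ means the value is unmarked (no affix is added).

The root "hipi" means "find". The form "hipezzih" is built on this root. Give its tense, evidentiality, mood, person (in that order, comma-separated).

Segment: hipi-e-az-zu-ih.
tense: -e → past.
evidentiality: -az → inferred.
mood: -ch/zu → conditional.
person: -ih → 2nd person.

past, inferred, conditional, 2nd person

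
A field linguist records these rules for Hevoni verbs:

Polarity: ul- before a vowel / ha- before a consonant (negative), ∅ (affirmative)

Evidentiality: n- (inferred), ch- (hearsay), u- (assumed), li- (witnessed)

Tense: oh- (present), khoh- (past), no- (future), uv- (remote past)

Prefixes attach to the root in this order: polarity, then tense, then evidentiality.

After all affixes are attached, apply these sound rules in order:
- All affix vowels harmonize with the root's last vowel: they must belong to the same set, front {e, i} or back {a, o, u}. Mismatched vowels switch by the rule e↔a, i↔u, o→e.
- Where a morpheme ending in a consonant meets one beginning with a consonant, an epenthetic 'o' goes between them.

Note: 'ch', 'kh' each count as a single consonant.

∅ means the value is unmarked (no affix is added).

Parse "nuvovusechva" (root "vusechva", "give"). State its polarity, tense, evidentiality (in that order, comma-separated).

affirmative, remote past, inferred

Segment: n-uv-vusechva.
polarity: ∅ → affirmative.
tense: uv- → remote past.
evidentiality: n- → inferred.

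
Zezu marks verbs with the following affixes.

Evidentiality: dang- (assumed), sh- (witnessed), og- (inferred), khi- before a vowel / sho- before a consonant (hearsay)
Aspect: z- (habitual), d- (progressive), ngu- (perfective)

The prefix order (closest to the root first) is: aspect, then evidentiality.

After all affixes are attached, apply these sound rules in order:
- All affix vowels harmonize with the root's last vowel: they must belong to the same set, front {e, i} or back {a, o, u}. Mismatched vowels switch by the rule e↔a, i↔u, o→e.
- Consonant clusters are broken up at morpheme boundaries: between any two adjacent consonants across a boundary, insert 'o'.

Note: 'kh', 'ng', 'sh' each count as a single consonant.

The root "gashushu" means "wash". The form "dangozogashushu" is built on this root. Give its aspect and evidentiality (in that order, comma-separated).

Segment: dang-z-gashushu.
aspect: z- → habitual.
evidentiality: dang- → assumed.

habitual, assumed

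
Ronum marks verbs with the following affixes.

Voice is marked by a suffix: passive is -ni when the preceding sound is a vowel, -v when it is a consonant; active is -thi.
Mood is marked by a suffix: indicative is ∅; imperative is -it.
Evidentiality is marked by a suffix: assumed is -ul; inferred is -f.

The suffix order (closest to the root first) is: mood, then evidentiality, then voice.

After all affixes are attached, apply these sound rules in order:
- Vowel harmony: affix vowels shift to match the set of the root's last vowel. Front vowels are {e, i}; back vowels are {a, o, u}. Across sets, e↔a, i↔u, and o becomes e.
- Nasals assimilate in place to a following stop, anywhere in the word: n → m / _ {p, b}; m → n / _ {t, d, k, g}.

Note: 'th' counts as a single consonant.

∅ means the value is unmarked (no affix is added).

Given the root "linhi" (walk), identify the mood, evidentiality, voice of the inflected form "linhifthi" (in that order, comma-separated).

indicative, inferred, active

Segment: linhi-f-thi.
mood: ∅ → indicative.
evidentiality: -f → inferred.
voice: -thi → active.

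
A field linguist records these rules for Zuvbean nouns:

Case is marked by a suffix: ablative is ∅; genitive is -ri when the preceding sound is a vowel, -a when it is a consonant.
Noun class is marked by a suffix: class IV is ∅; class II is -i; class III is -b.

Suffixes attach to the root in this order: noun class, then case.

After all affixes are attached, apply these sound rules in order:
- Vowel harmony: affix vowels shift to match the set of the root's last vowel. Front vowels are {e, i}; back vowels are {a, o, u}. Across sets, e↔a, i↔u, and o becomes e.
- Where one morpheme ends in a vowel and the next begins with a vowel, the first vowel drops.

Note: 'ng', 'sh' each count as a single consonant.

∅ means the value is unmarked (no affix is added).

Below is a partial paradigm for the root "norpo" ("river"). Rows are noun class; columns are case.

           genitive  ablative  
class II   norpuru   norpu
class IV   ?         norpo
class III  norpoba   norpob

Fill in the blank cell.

norporu

noun class = class IV: zero marking, form stays norpo.
Attach case genitive -ri (after vowel 'o') → norpori.
Apply vowel harmony: norpori → norporu.
Vowel deletion: no change.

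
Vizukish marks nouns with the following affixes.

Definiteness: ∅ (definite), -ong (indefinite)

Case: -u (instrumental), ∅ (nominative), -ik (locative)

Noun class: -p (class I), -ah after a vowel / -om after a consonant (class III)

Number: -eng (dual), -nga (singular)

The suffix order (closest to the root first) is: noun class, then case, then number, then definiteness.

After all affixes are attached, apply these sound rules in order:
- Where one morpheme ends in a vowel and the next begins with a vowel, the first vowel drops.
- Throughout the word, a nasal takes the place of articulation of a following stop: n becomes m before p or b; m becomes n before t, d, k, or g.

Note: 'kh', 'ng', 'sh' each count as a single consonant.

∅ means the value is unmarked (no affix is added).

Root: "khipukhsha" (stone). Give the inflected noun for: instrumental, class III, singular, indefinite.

khipukhshahungong

Attach noun class class III -ah (after vowel 'a') → khipukhshaah.
Attach case instrumental -u → khipukhshaahu.
Attach number singular -nga → khipukhshaahunga.
Attach definiteness indefinite -ong → khipukhshaahungaong.
Apply vowel deletion: khipukhshaahungaong → khipukhshahungong.
Nasal assimilation: no change.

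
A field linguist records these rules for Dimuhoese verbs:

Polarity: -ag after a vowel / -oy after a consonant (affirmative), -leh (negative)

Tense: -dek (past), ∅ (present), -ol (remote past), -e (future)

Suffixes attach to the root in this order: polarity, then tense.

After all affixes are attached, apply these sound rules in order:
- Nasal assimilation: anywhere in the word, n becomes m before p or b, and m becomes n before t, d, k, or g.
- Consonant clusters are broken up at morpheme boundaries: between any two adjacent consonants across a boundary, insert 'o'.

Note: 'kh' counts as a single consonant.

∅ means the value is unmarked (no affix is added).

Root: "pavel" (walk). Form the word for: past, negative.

pavelolehodek

Attach polarity negative -leh → pavelleh.
Attach tense past -dek → pavellehdek.
Nasal assimilation: no change.
Apply epenthesis: pavellehdek → pavelolehodek.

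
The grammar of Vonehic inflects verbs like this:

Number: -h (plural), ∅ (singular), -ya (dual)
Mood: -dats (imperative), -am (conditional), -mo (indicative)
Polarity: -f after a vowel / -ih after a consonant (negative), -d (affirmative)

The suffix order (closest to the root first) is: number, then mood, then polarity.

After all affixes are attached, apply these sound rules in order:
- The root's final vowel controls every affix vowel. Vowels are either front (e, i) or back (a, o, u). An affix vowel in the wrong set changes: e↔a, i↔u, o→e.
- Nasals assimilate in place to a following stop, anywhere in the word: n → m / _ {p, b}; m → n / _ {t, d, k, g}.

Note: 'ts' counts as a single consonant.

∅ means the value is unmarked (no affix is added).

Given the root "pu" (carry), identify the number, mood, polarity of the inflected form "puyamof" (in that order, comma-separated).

Segment: pu-ya-mo-f.
number: -ya → dual.
mood: -mo → indicative.
polarity: -f/ih → negative.

dual, indicative, negative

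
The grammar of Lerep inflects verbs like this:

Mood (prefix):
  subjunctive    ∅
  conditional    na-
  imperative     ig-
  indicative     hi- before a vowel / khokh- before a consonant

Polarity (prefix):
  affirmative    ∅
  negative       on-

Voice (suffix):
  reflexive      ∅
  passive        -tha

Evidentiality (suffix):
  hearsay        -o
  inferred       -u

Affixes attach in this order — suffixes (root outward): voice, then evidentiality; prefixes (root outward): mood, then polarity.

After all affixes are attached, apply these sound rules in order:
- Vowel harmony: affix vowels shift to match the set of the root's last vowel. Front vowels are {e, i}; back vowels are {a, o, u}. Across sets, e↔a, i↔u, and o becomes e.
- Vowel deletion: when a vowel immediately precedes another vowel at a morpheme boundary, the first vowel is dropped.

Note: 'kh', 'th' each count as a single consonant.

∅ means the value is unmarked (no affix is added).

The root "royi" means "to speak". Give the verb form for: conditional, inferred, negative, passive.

enneroyithi

Attach voice passive -tha → royitha.
Attach mood conditional na- → naroyitha.
Attach evidentiality inferred -u → naroyithau.
Attach polarity negative on- → onnaroyithau.
Apply vowel harmony: onnaroyithau → enneroyithei.
Apply vowel deletion: enneroyithei → enneroyithi.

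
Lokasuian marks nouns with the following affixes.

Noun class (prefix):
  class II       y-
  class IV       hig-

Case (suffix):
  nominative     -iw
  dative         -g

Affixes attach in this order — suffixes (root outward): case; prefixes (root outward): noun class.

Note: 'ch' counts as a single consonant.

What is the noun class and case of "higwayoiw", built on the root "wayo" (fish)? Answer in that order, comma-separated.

class IV, nominative

Segment: hig-wayo-iw.
noun class: hig- → class IV.
case: -iw → nominative.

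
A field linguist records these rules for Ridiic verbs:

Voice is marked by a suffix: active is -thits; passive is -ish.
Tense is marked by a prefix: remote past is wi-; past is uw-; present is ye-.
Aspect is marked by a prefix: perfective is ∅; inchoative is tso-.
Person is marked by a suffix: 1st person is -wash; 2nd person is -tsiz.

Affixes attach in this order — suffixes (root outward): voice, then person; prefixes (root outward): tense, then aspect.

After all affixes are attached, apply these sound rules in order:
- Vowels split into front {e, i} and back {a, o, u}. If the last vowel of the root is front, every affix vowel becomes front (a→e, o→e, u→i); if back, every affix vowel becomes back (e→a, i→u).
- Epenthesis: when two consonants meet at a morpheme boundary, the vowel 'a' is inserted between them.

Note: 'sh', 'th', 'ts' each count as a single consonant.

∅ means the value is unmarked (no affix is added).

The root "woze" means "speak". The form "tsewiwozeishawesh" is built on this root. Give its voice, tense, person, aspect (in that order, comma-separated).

passive, remote past, 1st person, inchoative

Segment: tso-wi-woze-ish-wash.
voice: -ish → passive.
tense: wi- → remote past.
person: -wash → 1st person.
aspect: tso- → inchoative.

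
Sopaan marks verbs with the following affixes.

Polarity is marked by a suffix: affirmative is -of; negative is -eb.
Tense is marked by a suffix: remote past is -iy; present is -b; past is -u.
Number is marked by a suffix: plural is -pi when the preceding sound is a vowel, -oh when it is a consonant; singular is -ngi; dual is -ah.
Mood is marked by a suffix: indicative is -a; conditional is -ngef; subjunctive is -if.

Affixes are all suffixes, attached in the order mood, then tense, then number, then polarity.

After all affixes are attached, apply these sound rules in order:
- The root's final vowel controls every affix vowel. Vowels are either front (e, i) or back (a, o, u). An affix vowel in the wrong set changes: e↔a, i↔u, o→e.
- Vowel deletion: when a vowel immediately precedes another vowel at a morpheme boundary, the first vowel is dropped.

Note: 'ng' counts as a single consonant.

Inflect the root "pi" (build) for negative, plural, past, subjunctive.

pifipeb

Attach mood subjunctive -if → piif.
Attach tense past -u → piifu.
Attach number plural -pi (after vowel 'u') → piifupi.
Attach polarity negative -eb → piifupieb.
Apply vowel harmony: piifupieb → piifipieb.
Apply vowel deletion: piifipieb → pifipeb.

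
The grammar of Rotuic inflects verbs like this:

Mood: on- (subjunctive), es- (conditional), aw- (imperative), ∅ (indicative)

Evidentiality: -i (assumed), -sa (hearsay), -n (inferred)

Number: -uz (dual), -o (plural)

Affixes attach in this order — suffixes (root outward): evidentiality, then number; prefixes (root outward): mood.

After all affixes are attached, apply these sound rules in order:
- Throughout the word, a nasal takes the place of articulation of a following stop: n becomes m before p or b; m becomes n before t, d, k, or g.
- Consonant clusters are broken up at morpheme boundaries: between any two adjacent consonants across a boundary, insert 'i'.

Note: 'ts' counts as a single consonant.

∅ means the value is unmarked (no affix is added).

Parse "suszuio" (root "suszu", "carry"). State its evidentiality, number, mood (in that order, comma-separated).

Segment: suszu-i-o.
evidentiality: -i → assumed.
number: -o → plural.
mood: ∅ → indicative.

assumed, plural, indicative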